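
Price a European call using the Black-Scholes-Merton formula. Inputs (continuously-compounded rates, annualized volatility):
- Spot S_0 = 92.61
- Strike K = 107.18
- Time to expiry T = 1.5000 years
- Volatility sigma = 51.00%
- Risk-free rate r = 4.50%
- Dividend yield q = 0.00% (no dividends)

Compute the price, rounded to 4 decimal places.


Answer: Price = 20.0299

Derivation:
d1 = (ln(S/K) + (r - q + 0.5*sigma^2) * T) / (sigma * sqrt(T)) = 0.18645334
d2 = d1 - sigma * sqrt(T) = -0.43816655
exp(-rT) = 0.93472772; exp(-qT) = 1.00000000
C = S_0 * exp(-qT) * N(d1) - K * exp(-rT) * N(d2)
N(d1) = 0.57395537; N(d2) = 0.33063278
C = 92.6100 * 1.00000000 * 0.57395537 - 107.1800 * 0.93472772 * 0.33063278 = 20.0299


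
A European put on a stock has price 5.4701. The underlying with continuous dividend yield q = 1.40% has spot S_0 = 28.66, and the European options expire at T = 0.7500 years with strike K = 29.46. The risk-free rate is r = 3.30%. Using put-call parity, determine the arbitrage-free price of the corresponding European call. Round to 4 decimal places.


Put-call parity: C - P = S_0 * exp(-qT) - K * exp(-rT).
S_0 * exp(-qT) = 28.6600 * 0.98955493 = 28.36064437
K * exp(-rT) = 29.4600 * 0.97555377 = 28.73981406
C = P + S*exp(-qT) - K*exp(-rT)
C = 5.4701 + 28.36064437 - 28.73981406 = 5.0909

Answer: Call price = 5.0909


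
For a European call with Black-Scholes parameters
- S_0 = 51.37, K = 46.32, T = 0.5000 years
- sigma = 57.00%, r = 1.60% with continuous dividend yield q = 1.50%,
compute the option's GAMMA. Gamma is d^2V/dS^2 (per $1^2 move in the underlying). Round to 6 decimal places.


Answer: Gamma = 0.017208

Derivation:
d1 = 0.4595090277; d2 = 0.0564581624
phi(d1) = 0.3589713113; exp(-qT) = 0.9925280548; exp(-rT) = 0.9920319148
Gamma = exp(-qT) * phi(d1) / (S * sigma * sqrt(T)) = 0.9925280548 * 0.3589713113 / (51.3700 * 0.5700 * 0.7071067812) = 0.017208


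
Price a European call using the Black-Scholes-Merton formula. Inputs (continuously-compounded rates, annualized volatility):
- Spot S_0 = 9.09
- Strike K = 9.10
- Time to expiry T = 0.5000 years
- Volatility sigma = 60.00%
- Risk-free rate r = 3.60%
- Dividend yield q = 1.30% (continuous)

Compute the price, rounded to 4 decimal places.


d1 = (ln(S/K) + (r - q + 0.5*sigma^2) * T) / (sigma * sqrt(T)) = 0.23664624
d2 = d1 - sigma * sqrt(T) = -0.18761783
exp(-rT) = 0.98216103; exp(-qT) = 0.99352108
C = S_0 * exp(-qT) * N(d1) - K * exp(-rT) * N(d2)
N(d1) = 0.59353438; N(d2) = 0.42558812
C = 9.0900 * 0.99352108 * 0.59353438 - 9.1000 * 0.98216103 * 0.42558812 = 1.5565

Answer: Price = 1.5565


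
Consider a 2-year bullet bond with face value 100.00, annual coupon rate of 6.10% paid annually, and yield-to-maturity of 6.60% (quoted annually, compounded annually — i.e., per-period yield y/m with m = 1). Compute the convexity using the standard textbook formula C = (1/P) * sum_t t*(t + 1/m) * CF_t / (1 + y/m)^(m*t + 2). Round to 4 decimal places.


Coupon per period c = face * coupon_rate / m = 6.100000
Periods per year m = 1; per-period yield y/m = 0.066000
Number of cashflows N = 2
Cashflows (t years, CF_t, discount factor 1/(1+y/m)^(m*t), PV):
  t = 1.0000: CF_t = 6.100000, DF = 0.938086, PV = 5.722326
  t = 2.0000: CF_t = 106.100000, DF = 0.880006, PV = 93.368627
Price P = sum_t PV_t = 99.090954
Convexity numerator sum_t t*(t + 1/m) * CF_t / (1+y/m)^(m*t + 2):
  t = 1.0000: term = 10.071362
  t = 2.0000: term = 492.989666
Convexity = (1/P) * sum = 503.061028 / 99.090954 = 5.076760

Answer: Convexity = 5.0768


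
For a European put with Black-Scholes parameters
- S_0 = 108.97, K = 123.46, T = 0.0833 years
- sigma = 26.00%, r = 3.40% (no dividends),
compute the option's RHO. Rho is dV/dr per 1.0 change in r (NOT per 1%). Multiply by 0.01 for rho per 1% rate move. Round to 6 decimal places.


Answer: Rho = -9.761770

Derivation:
d1 = -1.5884332649; d2 = -1.6634737873
phi(d1) = 0.1129851763; exp(-qT) = 1.0000000000; exp(-rT) = 0.9971718069
N(-d2) = 0.9518911832
Rho = -K*T*exp(-rT)*N(-d2) = -123.4600 * 0.0833 * 0.9971718069 * 0.9518911832 = -9.761770


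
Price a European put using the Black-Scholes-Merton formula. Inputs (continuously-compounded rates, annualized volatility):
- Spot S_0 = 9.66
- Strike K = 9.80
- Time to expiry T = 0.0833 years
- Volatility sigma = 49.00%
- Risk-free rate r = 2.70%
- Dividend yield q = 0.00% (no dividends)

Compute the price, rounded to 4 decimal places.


d1 = (ln(S/K) + (r - q + 0.5*sigma^2) * T) / (sigma * sqrt(T)) = -0.01512823
d2 = d1 - sigma * sqrt(T) = -0.15655075
exp(-rT) = 0.99775343; exp(-qT) = 1.00000000
P = K * exp(-rT) * N(-d2) - S_0 * exp(-qT) * N(-d1)
N(-d1) = 0.50603506; N(-d2) = 0.56220054
P = 9.8000 * 0.99775343 * 0.56220054 - 9.6600 * 1.00000000 * 0.50603506 = 0.6089

Answer: Price = 0.6089


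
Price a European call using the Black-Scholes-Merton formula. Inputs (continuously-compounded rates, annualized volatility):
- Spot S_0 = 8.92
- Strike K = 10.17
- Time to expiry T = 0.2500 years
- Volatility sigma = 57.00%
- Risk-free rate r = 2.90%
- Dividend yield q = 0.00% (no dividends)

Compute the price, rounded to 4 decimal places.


d1 = (ln(S/K) + (r - q + 0.5*sigma^2) * T) / (sigma * sqrt(T)) = -0.29222373
d2 = d1 - sigma * sqrt(T) = -0.57722373
exp(-rT) = 0.99277622; exp(-qT) = 1.00000000
C = S_0 * exp(-qT) * N(d1) - K * exp(-rT) * N(d2)
N(d1) = 0.38505778; N(d2) = 0.28189416
C = 8.9200 * 1.00000000 * 0.38505778 - 10.1700 * 0.99277622 * 0.28189416 = 0.5886

Answer: Price = 0.5886


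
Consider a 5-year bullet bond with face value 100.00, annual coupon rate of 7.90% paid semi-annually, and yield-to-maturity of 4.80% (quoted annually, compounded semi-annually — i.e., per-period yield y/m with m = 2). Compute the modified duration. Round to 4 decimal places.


Coupon per period c = face * coupon_rate / m = 3.950000
Periods per year m = 2; per-period yield y/m = 0.024000
Number of cashflows N = 10
Cashflows (t years, CF_t, discount factor 1/(1+y/m)^(m*t), PV):
  t = 0.5000: CF_t = 3.950000, DF = 0.976562, PV = 3.857422
  t = 1.0000: CF_t = 3.950000, DF = 0.953674, PV = 3.767014
  t = 1.5000: CF_t = 3.950000, DF = 0.931323, PV = 3.678724
  t = 2.0000: CF_t = 3.950000, DF = 0.909495, PV = 3.592504
  t = 2.5000: CF_t = 3.950000, DF = 0.888178, PV = 3.508305
  t = 3.0000: CF_t = 3.950000, DF = 0.867362, PV = 3.426079
  t = 3.5000: CF_t = 3.950000, DF = 0.847033, PV = 3.345780
  t = 4.0000: CF_t = 3.950000, DF = 0.827181, PV = 3.267363
  t = 4.5000: CF_t = 3.950000, DF = 0.807794, PV = 3.190785
  t = 5.0000: CF_t = 103.950000, DF = 0.788861, PV = 82.002091
Price P = sum_t PV_t = 113.636067
First compute Macaulay numerator sum_t t * PV_t:
  t * PV_t at t = 0.5000: 1.928711
  t * PV_t at t = 1.0000: 3.767014
  t * PV_t at t = 1.5000: 5.518086
  t * PV_t at t = 2.0000: 7.185008
  t * PV_t at t = 2.5000: 8.770762
  t * PV_t at t = 3.0000: 10.278237
  t * PV_t at t = 3.5000: 11.710230
  t * PV_t at t = 4.0000: 13.069454
  t * PV_t at t = 4.5000: 14.358531
  t * PV_t at t = 5.0000: 410.010455
Macaulay duration D = 486.596488 / 113.636067 = 4.282060
Modified duration = D / (1 + y/m) = 4.282060 / (1 + 0.024000) = 4.181699

Answer: Modified duration = 4.1817


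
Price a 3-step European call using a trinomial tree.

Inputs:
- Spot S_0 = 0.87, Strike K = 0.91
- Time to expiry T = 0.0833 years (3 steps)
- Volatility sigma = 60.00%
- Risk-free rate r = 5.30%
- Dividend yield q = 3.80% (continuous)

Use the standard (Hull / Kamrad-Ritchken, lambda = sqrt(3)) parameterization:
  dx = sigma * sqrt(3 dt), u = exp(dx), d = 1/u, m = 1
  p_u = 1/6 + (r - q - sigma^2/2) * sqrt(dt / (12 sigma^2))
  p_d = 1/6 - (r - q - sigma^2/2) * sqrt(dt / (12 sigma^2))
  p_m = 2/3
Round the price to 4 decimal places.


Answer: Price = V(0,0) = 0.0439

Derivation:
dt = T/N = 0.027767; dx = sigma*sqrt(3*dt) = 0.173170
u = exp(dx) = 1.189069; d = 1/u = 0.840994
p_u = 0.153438, p_m = 0.666667, p_d = 0.179895
Discount per step: exp(-r*dt) = 0.998529
Stock lattice S(k, j) with j the centered position index:
  k=0: S(0,+0) = 0.8700
  k=1: S(1,-1) = 0.7317; S(1,+0) = 0.8700; S(1,+1) = 1.0345
  k=2: S(2,-2) = 0.6153; S(2,-1) = 0.7317; S(2,+0) = 0.8700; S(2,+1) = 1.0345; S(2,+2) = 1.2301
  k=3: S(3,-3) = 0.5175; S(3,-2) = 0.6153; S(3,-1) = 0.7317; S(3,+0) = 0.8700; S(3,+1) = 1.0345; S(3,+2) = 1.2301; S(3,+3) = 1.4626
Terminal payoffs V(N, j) = max(S_T - K, 0):
  V(3,-3) = 0.000000; V(3,-2) = 0.000000; V(3,-1) = 0.000000; V(3,+0) = 0.000000; V(3,+1) = 0.124490; V(3,+2) = 0.320080; V(3,+3) = 0.552649
Backward induction: V(k, j) = exp(-r*dt) * [p_u * V(k+1, j+1) + p_m * V(k+1, j) + p_d * V(k+1, j-1)]
  V(2,-2) = exp(-r*dt) * [p_u*0.000000 + p_m*0.000000 + p_d*0.000000] = 0.000000
  V(2,-1) = exp(-r*dt) * [p_u*0.000000 + p_m*0.000000 + p_d*0.000000] = 0.000000
  V(2,+0) = exp(-r*dt) * [p_u*0.124490 + p_m*0.000000 + p_d*0.000000] = 0.019073
  V(2,+1) = exp(-r*dt) * [p_u*0.320080 + p_m*0.124490 + p_d*0.000000] = 0.131911
  V(2,+2) = exp(-r*dt) * [p_u*0.552649 + p_m*0.320080 + p_d*0.124490] = 0.320108
  V(1,-1) = exp(-r*dt) * [p_u*0.019073 + p_m*0.000000 + p_d*0.000000] = 0.002922
  V(1,+0) = exp(-r*dt) * [p_u*0.131911 + p_m*0.019073 + p_d*0.000000] = 0.032907
  V(1,+1) = exp(-r*dt) * [p_u*0.320108 + p_m*0.131911 + p_d*0.019073] = 0.140282
  V(0,+0) = exp(-r*dt) * [p_u*0.140282 + p_m*0.032907 + p_d*0.002922] = 0.043924


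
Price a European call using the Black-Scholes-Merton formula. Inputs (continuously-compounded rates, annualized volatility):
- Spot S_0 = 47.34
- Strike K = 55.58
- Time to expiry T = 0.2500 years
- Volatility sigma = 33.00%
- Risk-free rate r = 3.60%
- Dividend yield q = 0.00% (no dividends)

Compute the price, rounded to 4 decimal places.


d1 = (ln(S/K) + (r - q + 0.5*sigma^2) * T) / (sigma * sqrt(T)) = -0.83548679
d2 = d1 - sigma * sqrt(T) = -1.00048679
exp(-rT) = 0.99104038; exp(-qT) = 1.00000000
C = S_0 * exp(-qT) * N(d1) - K * exp(-rT) * N(d2)
N(d1) = 0.20172184; N(d2) = 0.15853749
C = 47.3400 * 1.00000000 * 0.20172184 - 55.5800 * 0.99104038 * 0.15853749 = 0.8169

Answer: Price = 0.8169


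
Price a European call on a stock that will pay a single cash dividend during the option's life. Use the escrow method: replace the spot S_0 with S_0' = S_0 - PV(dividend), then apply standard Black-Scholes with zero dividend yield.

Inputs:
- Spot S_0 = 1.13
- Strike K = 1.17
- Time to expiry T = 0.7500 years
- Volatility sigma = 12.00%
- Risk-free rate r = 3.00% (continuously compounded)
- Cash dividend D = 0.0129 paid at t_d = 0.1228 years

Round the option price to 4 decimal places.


PV(D) = D * exp(-r * t_d) = 0.0129 * 0.99632278 = 0.01285256
S_0' = S_0 - PV(D) = 1.1300 - 0.01285256 = 1.11714744
d1 = (ln(S_0'/K) + (r + sigma^2/2)*T) / (sigma*sqrt(T)) = -0.17633475
d2 = d1 - sigma*sqrt(T) = -0.28025780
exp(-rT) = 0.97775124
N(d1) = 0.43001548; N(d2) = 0.38963986
C = S_0' * N(d1) - K * exp(-rT) * N(d2) = 1.11714744 * 0.43001548 - 1.1700 * 0.97775124 * 0.38963986 = 0.0347

Answer: Price = 0.0347


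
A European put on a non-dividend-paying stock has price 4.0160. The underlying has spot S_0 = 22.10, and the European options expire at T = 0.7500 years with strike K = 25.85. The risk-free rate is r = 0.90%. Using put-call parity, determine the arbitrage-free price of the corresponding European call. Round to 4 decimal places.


Put-call parity: C - P = S_0 * exp(-qT) - K * exp(-rT).
S_0 * exp(-qT) = 22.1000 * 1.00000000 = 22.10000000
K * exp(-rT) = 25.8500 * 0.99327273 = 25.67610007
C = P + S*exp(-qT) - K*exp(-rT)
C = 4.0160 + 22.10000000 - 25.67610007 = 0.4399

Answer: Call price = 0.4399


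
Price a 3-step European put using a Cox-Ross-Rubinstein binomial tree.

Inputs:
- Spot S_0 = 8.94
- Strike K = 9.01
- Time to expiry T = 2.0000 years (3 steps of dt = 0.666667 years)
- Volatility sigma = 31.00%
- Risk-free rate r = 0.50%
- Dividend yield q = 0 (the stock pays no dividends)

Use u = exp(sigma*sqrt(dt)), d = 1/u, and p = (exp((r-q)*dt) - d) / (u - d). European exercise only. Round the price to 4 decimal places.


Answer: Price = V(0,0) = 1.6672

Derivation:
dt = T/N = 0.666667
u = exp(sigma*sqrt(dt)) = 1.288030; d = 1/u = 0.776379
p = (exp((r-q)*dt) - d) / (u - d) = 0.443583
Discount per step: exp(-r*dt) = 0.996672
Stock lattice S(k, i) with i counting down-moves:
  k=0: S(0,0) = 8.9400
  k=1: S(1,0) = 11.5150; S(1,1) = 6.9408
  k=2: S(2,0) = 14.8317; S(2,1) = 8.9400; S(2,2) = 5.3887
  k=3: S(3,0) = 19.1036; S(3,1) = 11.5150; S(3,2) = 6.9408; S(3,3) = 4.1837
Terminal payoffs V(N, i) = max(K - S_T, 0):
  V(3,0) = 0.000000; V(3,1) = 0.000000; V(3,2) = 2.069168; V(3,3) = 4.826309
Backward induction: V(k, i) = exp(-r*dt) * [p * V(k+1, i) + (1-p) * V(k+1, i+1)].
  V(2,0) = exp(-r*dt) * [p*0.000000 + (1-p)*0.000000] = 0.000000
  V(2,1) = exp(-r*dt) * [p*0.000000 + (1-p)*2.069168] = 1.147489
  V(2,2) = exp(-r*dt) * [p*2.069168 + (1-p)*4.826309] = 3.591298
  V(1,0) = exp(-r*dt) * [p*0.000000 + (1-p)*1.147489] = 0.636358
  V(1,1) = exp(-r*dt) * [p*1.147489 + (1-p)*3.591298] = 2.498922
  V(0,0) = exp(-r*dt) * [p*0.636358 + (1-p)*2.498922] = 1.667154


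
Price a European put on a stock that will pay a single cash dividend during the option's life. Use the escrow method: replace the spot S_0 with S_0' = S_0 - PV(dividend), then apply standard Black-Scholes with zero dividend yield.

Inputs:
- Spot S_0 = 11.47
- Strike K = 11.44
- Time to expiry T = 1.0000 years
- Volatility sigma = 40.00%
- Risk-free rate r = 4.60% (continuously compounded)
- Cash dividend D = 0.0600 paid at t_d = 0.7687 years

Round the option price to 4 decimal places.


PV(D) = D * exp(-r * t_d) = 0.0600 * 0.96525767 = 0.05791546
S_0' = S_0 - PV(D) = 11.4700 - 0.05791546 = 11.41208454
d1 = (ln(S_0'/K) + (r + sigma^2/2)*T) / (sigma*sqrt(T)) = 0.30889214
d2 = d1 - sigma*sqrt(T) = -0.09110786
exp(-rT) = 0.95504196
N(-d1) = 0.37870179; N(-d2) = 0.53629656
P = K * exp(-rT) * N(-d2) - S_0' * N(-d1) = 11.4400 * 0.95504196 * 0.53629656 - 11.41208454 * 0.37870179 = 1.5376

Answer: Price = 1.5376


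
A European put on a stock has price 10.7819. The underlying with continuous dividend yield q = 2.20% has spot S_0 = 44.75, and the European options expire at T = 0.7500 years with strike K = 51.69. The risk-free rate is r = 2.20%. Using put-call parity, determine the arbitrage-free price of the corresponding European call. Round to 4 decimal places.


Put-call parity: C - P = S_0 * exp(-qT) - K * exp(-rT).
S_0 * exp(-qT) = 44.7500 * 0.98363538 = 44.01768323
K * exp(-rT) = 51.6900 * 0.98363538 = 50.84411276
C = P + S*exp(-qT) - K*exp(-rT)
C = 10.7819 + 44.01768323 - 50.84411276 = 3.9555

Answer: Call price = 3.9555


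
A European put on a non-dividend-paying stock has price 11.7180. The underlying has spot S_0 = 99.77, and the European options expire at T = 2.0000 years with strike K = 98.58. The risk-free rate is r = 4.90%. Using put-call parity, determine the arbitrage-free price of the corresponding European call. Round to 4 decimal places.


Answer: Call price = 22.1106

Derivation:
Put-call parity: C - P = S_0 * exp(-qT) - K * exp(-rT).
S_0 * exp(-qT) = 99.7700 * 1.00000000 = 99.77000000
K * exp(-rT) = 98.5800 * 0.90664890 = 89.37744893
C = P + S*exp(-qT) - K*exp(-rT)
C = 11.7180 + 99.77000000 - 89.37744893 = 22.1106


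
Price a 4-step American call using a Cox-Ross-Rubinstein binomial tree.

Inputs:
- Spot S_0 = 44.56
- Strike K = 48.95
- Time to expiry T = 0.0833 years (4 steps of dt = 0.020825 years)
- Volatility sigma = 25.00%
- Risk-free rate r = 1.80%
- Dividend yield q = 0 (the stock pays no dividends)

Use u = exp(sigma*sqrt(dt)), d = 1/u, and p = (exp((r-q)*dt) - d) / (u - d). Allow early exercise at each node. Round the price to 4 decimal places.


Answer: Price = V(0,0) = 0.1530

Derivation:
dt = T/N = 0.020825
u = exp(sigma*sqrt(dt)) = 1.036736; d = 1/u = 0.964566
p = (exp((r-q)*dt) - d) / (u - d) = 0.496177
Discount per step: exp(-r*dt) = 0.999625
Stock lattice S(k, i) with i counting down-moves:
  k=0: S(0,0) = 44.5600
  k=1: S(1,0) = 46.1969; S(1,1) = 42.9811
  k=2: S(2,0) = 47.8940; S(2,1) = 44.5600; S(2,2) = 41.4581
  k=3: S(3,0) = 49.6535; S(3,1) = 46.1969; S(3,2) = 42.9811; S(3,3) = 39.9890
  k=4: S(4,0) = 51.4775; S(4,1) = 47.8940; S(4,2) = 44.5600; S(4,3) = 41.4581; S(4,4) = 38.5720
Terminal payoffs V(N, i) = max(S_T - K, 0):
  V(4,0) = 2.527524; V(4,1) = 0.000000; V(4,2) = 0.000000; V(4,3) = 0.000000; V(4,4) = 0.000000
Backward induction: V(k, i) = exp(-r*dt) * [p * V(k+1, i) + (1-p) * V(k+1, i+1)]; then take max(V_cont, immediate exercise) for American.
  V(3,0) = exp(-r*dt) * [p*2.527524 + (1-p)*0.000000] = 1.253629; exercise = 0.703462; V(3,0) = max -> 1.253629
  V(3,1) = exp(-r*dt) * [p*0.000000 + (1-p)*0.000000] = 0.000000; exercise = 0.000000; V(3,1) = max -> 0.000000
  V(3,2) = exp(-r*dt) * [p*0.000000 + (1-p)*0.000000] = 0.000000; exercise = 0.000000; V(3,2) = max -> 0.000000
  V(3,3) = exp(-r*dt) * [p*0.000000 + (1-p)*0.000000] = 0.000000; exercise = 0.000000; V(3,3) = max -> 0.000000
  V(2,0) = exp(-r*dt) * [p*1.253629 + (1-p)*0.000000] = 0.621788; exercise = 0.000000; V(2,0) = max -> 0.621788
  V(2,1) = exp(-r*dt) * [p*0.000000 + (1-p)*0.000000] = 0.000000; exercise = 0.000000; V(2,1) = max -> 0.000000
  V(2,2) = exp(-r*dt) * [p*0.000000 + (1-p)*0.000000] = 0.000000; exercise = 0.000000; V(2,2) = max -> 0.000000
  V(1,0) = exp(-r*dt) * [p*0.621788 + (1-p)*0.000000] = 0.308401; exercise = 0.000000; V(1,0) = max -> 0.308401
  V(1,1) = exp(-r*dt) * [p*0.000000 + (1-p)*0.000000] = 0.000000; exercise = 0.000000; V(1,1) = max -> 0.000000
  V(0,0) = exp(-r*dt) * [p*0.308401 + (1-p)*0.000000] = 0.152964; exercise = 0.000000; V(0,0) = max -> 0.152964


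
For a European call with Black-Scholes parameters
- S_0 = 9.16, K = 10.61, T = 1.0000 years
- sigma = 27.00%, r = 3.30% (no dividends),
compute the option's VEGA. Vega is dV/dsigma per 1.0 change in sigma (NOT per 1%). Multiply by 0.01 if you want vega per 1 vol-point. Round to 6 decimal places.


d1 = -0.2870399035; d2 = -0.5570399035
phi(d1) = 0.3828413956; exp(-qT) = 1.0000000000; exp(-rT) = 0.9675385596
Vega = S * exp(-qT) * phi(d1) * sqrt(T) = 9.1600 * 1.0000000000 * 0.3828413956 * 1.0000000000 = 3.506827

Answer: Vega = 3.506827


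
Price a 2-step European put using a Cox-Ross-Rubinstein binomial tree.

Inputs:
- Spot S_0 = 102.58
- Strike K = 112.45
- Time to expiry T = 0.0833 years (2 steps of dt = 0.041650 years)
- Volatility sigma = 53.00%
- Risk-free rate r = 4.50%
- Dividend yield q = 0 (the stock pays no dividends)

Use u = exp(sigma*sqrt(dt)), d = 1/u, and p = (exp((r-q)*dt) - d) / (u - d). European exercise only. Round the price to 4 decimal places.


Answer: Price = V(0,0) = 12.8937

Derivation:
dt = T/N = 0.041650
u = exp(sigma*sqrt(dt)) = 1.114231; d = 1/u = 0.897480
p = (exp((r-q)*dt) - d) / (u - d) = 0.481640
Discount per step: exp(-r*dt) = 0.998128
Stock lattice S(k, i) with i counting down-moves:
  k=0: S(0,0) = 102.5800
  k=1: S(1,0) = 114.2978; S(1,1) = 92.0635
  k=2: S(2,0) = 127.3541; S(2,1) = 102.5800; S(2,2) = 82.6252
Terminal payoffs V(N, i) = max(K - S_T, 0):
  V(2,0) = 0.000000; V(2,1) = 9.870000; V(2,2) = 29.824804
Backward induction: V(k, i) = exp(-r*dt) * [p * V(k+1, i) + (1-p) * V(k+1, i+1)].
  V(1,0) = exp(-r*dt) * [p*0.000000 + (1-p)*9.870000] = 5.106629
  V(1,1) = exp(-r*dt) * [p*9.870000 + (1-p)*29.824804] = 20.175913
  V(0,0) = exp(-r*dt) * [p*5.106629 + (1-p)*20.175913] = 12.893748


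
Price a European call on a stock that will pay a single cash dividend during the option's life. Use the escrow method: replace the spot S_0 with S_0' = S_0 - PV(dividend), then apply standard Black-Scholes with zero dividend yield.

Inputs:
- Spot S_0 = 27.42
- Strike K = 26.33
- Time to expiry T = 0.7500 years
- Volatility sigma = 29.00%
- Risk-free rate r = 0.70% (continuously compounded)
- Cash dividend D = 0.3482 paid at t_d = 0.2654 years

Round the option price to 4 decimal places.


Answer: Price = 3.1244

Derivation:
PV(D) = D * exp(-r * t_d) = 0.3482 * 0.99814392 = 0.34755371
S_0' = S_0 - PV(D) = 27.4200 - 0.34755371 = 27.07244629
d1 = (ln(S_0'/K) + (r + sigma^2/2)*T) / (sigma*sqrt(T)) = 0.25719957
d2 = d1 - sigma*sqrt(T) = 0.00605220
exp(-rT) = 0.99476376
N(d1) = 0.60148764; N(d2) = 0.50241447
C = S_0' * N(d1) - K * exp(-rT) * N(d2) = 27.07244629 * 0.60148764 - 26.3300 * 0.99476376 * 0.50241447 = 3.1244


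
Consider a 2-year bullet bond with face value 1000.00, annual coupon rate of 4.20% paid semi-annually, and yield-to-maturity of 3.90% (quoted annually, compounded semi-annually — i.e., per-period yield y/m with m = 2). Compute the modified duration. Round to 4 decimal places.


Answer: Modified duration = 1.9022

Derivation:
Coupon per period c = face * coupon_rate / m = 21.000000
Periods per year m = 2; per-period yield y/m = 0.019500
Number of cashflows N = 4
Cashflows (t years, CF_t, discount factor 1/(1+y/m)^(m*t), PV):
  t = 0.5000: CF_t = 21.000000, DF = 0.980873, PV = 20.598333
  t = 1.0000: CF_t = 21.000000, DF = 0.962112, PV = 20.204348
  t = 1.5000: CF_t = 21.000000, DF = 0.943709, PV = 19.817899
  t = 2.0000: CF_t = 1021.000000, DF = 0.925659, PV = 945.097951
Price P = sum_t PV_t = 1005.718530
First compute Macaulay numerator sum_t t * PV_t:
  t * PV_t at t = 0.5000: 10.299166
  t * PV_t at t = 1.0000: 20.204348
  t * PV_t at t = 1.5000: 29.726848
  t * PV_t at t = 2.0000: 1890.195902
Macaulay duration D = 1950.426264 / 1005.718530 = 1.939336
Modified duration = D / (1 + y/m) = 1.939336 / (1 + 0.019500) = 1.902242


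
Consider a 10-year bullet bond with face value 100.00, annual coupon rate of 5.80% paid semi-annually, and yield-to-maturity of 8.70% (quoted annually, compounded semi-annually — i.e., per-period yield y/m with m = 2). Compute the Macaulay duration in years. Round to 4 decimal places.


Coupon per period c = face * coupon_rate / m = 2.900000
Periods per year m = 2; per-period yield y/m = 0.043500
Number of cashflows N = 20
Cashflows (t years, CF_t, discount factor 1/(1+y/m)^(m*t), PV):
  t = 0.5000: CF_t = 2.900000, DF = 0.958313, PV = 2.779109
  t = 1.0000: CF_t = 2.900000, DF = 0.918365, PV = 2.663257
  t = 1.5000: CF_t = 2.900000, DF = 0.880081, PV = 2.552235
  t = 2.0000: CF_t = 2.900000, DF = 0.843393, PV = 2.445841
  t = 2.5000: CF_t = 2.900000, DF = 0.808235, PV = 2.343882
  t = 3.0000: CF_t = 2.900000, DF = 0.774543, PV = 2.246173
  t = 3.5000: CF_t = 2.900000, DF = 0.742254, PV = 2.152538
  t = 4.0000: CF_t = 2.900000, DF = 0.711312, PV = 2.062806
  t = 4.5000: CF_t = 2.900000, DF = 0.681660, PV = 1.976814
  t = 5.0000: CF_t = 2.900000, DF = 0.653244, PV = 1.894408
  t = 5.5000: CF_t = 2.900000, DF = 0.626013, PV = 1.815436
  t = 6.0000: CF_t = 2.900000, DF = 0.599916, PV = 1.739757
  t = 6.5000: CF_t = 2.900000, DF = 0.574908, PV = 1.667232
  t = 7.0000: CF_t = 2.900000, DF = 0.550942, PV = 1.597731
  t = 7.5000: CF_t = 2.900000, DF = 0.527975, PV = 1.531127
  t = 8.0000: CF_t = 2.900000, DF = 0.505965, PV = 1.467299
  t = 8.5000: CF_t = 2.900000, DF = 0.484873, PV = 1.406133
  t = 9.0000: CF_t = 2.900000, DF = 0.464661, PV = 1.347516
  t = 9.5000: CF_t = 2.900000, DF = 0.445290, PV = 1.291342
  t = 10.0000: CF_t = 102.900000, DF = 0.426728, PV = 43.910290
Price P = sum_t PV_t = 80.890927
Macaulay numerator sum_t t * PV_t:
  t * PV_t at t = 0.5000: 1.389554
  t * PV_t at t = 1.0000: 2.663257
  t * PV_t at t = 1.5000: 3.828352
  t * PV_t at t = 2.0000: 4.891682
  t * PV_t at t = 2.5000: 5.859705
  t * PV_t at t = 3.0000: 6.738520
  t * PV_t at t = 3.5000: 7.533883
  t * PV_t at t = 4.0000: 8.251224
  t * PV_t at t = 4.5000: 8.895665
  t * PV_t at t = 5.0000: 9.472039
  t * PV_t at t = 5.5000: 9.984900
  t * PV_t at t = 6.0000: 10.438541
  t * PV_t at t = 6.5000: 10.837010
  t * PV_t at t = 7.0000: 11.184117
  t * PV_t at t = 7.5000: 11.483452
  t * PV_t at t = 8.0000: 11.738395
  t * PV_t at t = 8.5000: 11.952127
  t * PV_t at t = 9.0000: 12.127641
  t * PV_t at t = 9.5000: 12.267752
  t * PV_t at t = 10.0000: 439.102901
Macaulay duration D = (sum_t t * PV_t) / P = 600.640718 / 80.890927 = 7.425316

Answer: Macaulay duration = 7.4253 years


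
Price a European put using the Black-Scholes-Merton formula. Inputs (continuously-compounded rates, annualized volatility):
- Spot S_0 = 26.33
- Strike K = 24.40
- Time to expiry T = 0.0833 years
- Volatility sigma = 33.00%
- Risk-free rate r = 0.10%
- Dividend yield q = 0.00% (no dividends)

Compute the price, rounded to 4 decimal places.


Answer: Price = 0.2899

Derivation:
d1 = (ln(S/K) + (r - q + 0.5*sigma^2) * T) / (sigma * sqrt(T)) = 0.84777043
d2 = d1 - sigma * sqrt(T) = 0.75252669
exp(-rT) = 0.99991670; exp(-qT) = 1.00000000
P = K * exp(-rT) * N(-d2) - S_0 * exp(-qT) * N(-d1)
N(-d1) = 0.19828292; N(-d2) = 0.22586719
P = 24.4000 * 0.99991670 * 0.22586719 - 26.3300 * 1.00000000 * 0.19828292 = 0.2899


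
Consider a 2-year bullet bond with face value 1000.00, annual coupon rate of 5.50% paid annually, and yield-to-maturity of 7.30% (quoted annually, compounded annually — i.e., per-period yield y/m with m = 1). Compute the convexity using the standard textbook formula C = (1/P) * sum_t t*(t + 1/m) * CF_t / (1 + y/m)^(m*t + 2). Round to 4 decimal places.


Coupon per period c = face * coupon_rate / m = 55.000000
Periods per year m = 1; per-period yield y/m = 0.073000
Number of cashflows N = 2
Cashflows (t years, CF_t, discount factor 1/(1+y/m)^(m*t), PV):
  t = 1.0000: CF_t = 55.000000, DF = 0.931966, PV = 51.258155
  t = 2.0000: CF_t = 1055.000000, DF = 0.868561, PV = 916.332343
Price P = sum_t PV_t = 967.590498
Convexity numerator sum_t t*(t + 1/m) * CF_t / (1+y/m)^(m*t + 2):
  t = 1.0000: term = 89.041716
  t = 2.0000: term = 4775.345759
Convexity = (1/P) * sum = 4864.387475 / 967.590498 = 5.027320

Answer: Convexity = 5.0273


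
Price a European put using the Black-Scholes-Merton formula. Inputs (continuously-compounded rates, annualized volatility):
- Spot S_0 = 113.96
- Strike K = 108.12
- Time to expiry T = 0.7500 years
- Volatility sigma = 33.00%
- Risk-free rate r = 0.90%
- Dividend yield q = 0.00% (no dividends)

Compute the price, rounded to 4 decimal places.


Answer: Price = 9.5604

Derivation:
d1 = (ln(S/K) + (r - q + 0.5*sigma^2) * T) / (sigma * sqrt(T)) = 0.35058559
d2 = d1 - sigma * sqrt(T) = 0.06479720
exp(-rT) = 0.99327273; exp(-qT) = 1.00000000
P = K * exp(-rT) * N(-d2) - S_0 * exp(-qT) * N(-d1)
N(-d1) = 0.36294964; N(-d2) = 0.47416773
P = 108.1200 * 0.99327273 * 0.47416773 - 113.9600 * 1.00000000 * 0.36294964 = 9.5604


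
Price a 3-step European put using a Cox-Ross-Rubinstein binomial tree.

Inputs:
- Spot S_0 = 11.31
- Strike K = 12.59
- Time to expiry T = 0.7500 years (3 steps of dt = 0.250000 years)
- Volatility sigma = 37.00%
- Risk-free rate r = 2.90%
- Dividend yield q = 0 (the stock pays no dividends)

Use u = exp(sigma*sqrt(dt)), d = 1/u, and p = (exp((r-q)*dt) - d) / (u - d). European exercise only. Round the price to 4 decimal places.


Answer: Price = V(0,0) = 2.1004

Derivation:
dt = T/N = 0.250000
u = exp(sigma*sqrt(dt)) = 1.203218; d = 1/u = 0.831104
p = (exp((r-q)*dt) - d) / (u - d) = 0.473436
Discount per step: exp(-r*dt) = 0.992776
Stock lattice S(k, i) with i counting down-moves:
  k=0: S(0,0) = 11.3100
  k=1: S(1,0) = 13.6084; S(1,1) = 9.3998
  k=2: S(2,0) = 16.3739; S(2,1) = 11.3100; S(2,2) = 7.8122
  k=3: S(3,0) = 19.7014; S(3,1) = 13.6084; S(3,2) = 9.3998; S(3,3) = 6.4928
Terminal payoffs V(N, i) = max(K - S_T, 0):
  V(3,0) = 0.000000; V(3,1) = 0.000000; V(3,2) = 3.190211; V(3,3) = 6.097243
Backward induction: V(k, i) = exp(-r*dt) * [p * V(k+1, i) + (1-p) * V(k+1, i+1)].
  V(2,0) = exp(-r*dt) * [p*0.000000 + (1-p)*0.000000] = 0.000000
  V(2,1) = exp(-r*dt) * [p*0.000000 + (1-p)*3.190211] = 1.667717
  V(2,2) = exp(-r*dt) * [p*3.190211 + (1-p)*6.097243] = 4.686847
  V(1,0) = exp(-r*dt) * [p*0.000000 + (1-p)*1.667717] = 0.871817
  V(1,1) = exp(-r*dt) * [p*1.667717 + (1-p)*4.686847] = 3.233952
  V(0,0) = exp(-r*dt) * [p*0.871817 + (1-p)*3.233952] = 2.100350


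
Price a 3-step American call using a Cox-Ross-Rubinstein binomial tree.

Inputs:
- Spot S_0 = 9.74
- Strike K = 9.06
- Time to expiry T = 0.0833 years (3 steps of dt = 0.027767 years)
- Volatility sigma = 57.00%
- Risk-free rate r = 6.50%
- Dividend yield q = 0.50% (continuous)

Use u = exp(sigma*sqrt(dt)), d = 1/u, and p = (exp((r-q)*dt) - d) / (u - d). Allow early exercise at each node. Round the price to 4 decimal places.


dt = T/N = 0.027767
u = exp(sigma*sqrt(dt)) = 1.099638; d = 1/u = 0.909390
p = (exp((r-q)*dt) - d) / (u - d) = 0.485037
Discount per step: exp(-r*dt) = 0.998197
Stock lattice S(k, i) with i counting down-moves:
  k=0: S(0,0) = 9.7400
  k=1: S(1,0) = 10.7105; S(1,1) = 8.8575
  k=2: S(2,0) = 11.7776; S(2,1) = 9.7400; S(2,2) = 8.0549
  k=3: S(3,0) = 12.9511; S(3,1) = 10.7105; S(3,2) = 8.8575; S(3,3) = 7.3250
Terminal payoffs V(N, i) = max(S_T - K, 0):
  V(3,0) = 3.891144; V(3,1) = 1.650474; V(3,2) = 0.000000; V(3,3) = 0.000000
Backward induction: V(k, i) = exp(-r*dt) * [p * V(k+1, i) + (1-p) * V(k+1, i+1)]; then take max(V_cont, immediate exercise) for American.
  V(2,0) = exp(-r*dt) * [p*3.891144 + (1-p)*1.650474] = 2.732346; exercise = 2.717643; V(2,0) = max -> 2.732346
  V(2,1) = exp(-r*dt) * [p*1.650474 + (1-p)*0.000000] = 0.799097; exercise = 0.680000; V(2,1) = max -> 0.799097
  V(2,2) = exp(-r*dt) * [p*0.000000 + (1-p)*0.000000] = 0.000000; exercise = 0.000000; V(2,2) = max -> 0.000000
  V(1,0) = exp(-r*dt) * [p*2.732346 + (1-p)*0.799097] = 1.733662; exercise = 1.650474; V(1,0) = max -> 1.733662
  V(1,1) = exp(-r*dt) * [p*0.799097 + (1-p)*0.000000] = 0.386893; exercise = 0.000000; V(1,1) = max -> 0.386893
  V(0,0) = exp(-r*dt) * [p*1.733662 + (1-p)*0.386893] = 1.038250; exercise = 0.680000; V(0,0) = max -> 1.038250

Answer: Price = V(0,0) = 1.0382


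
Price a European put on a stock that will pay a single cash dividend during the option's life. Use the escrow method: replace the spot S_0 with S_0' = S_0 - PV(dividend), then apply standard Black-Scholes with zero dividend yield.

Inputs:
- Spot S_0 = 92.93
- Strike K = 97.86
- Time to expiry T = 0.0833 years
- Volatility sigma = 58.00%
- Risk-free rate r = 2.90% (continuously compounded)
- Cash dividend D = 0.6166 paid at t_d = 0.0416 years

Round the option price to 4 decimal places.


PV(D) = D * exp(-r * t_d) = 0.6166 * 0.99879433 = 0.61585658
S_0' = S_0 - PV(D) = 92.9300 - 0.61585658 = 92.31414342
d1 = (ln(S_0'/K) + (r + sigma^2/2)*T) / (sigma*sqrt(T)) = -0.25038376
d2 = d1 - sigma*sqrt(T) = -0.41778185
exp(-rT) = 0.99758722
N(-d1) = 0.59885471; N(-d2) = 0.66194669
P = K * exp(-rT) * N(-d2) - S_0' * N(-d1) = 97.8600 * 0.99758722 * 0.66194669 - 92.31414342 * 0.59885471 = 9.3390

Answer: Price = 9.3390


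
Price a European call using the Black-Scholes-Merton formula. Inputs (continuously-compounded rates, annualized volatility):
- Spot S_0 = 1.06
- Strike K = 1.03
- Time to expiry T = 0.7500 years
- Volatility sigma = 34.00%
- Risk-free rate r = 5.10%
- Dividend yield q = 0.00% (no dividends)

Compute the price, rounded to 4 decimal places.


d1 = (ln(S/K) + (r - q + 0.5*sigma^2) * T) / (sigma * sqrt(T)) = 0.37463276
d2 = d1 - sigma * sqrt(T) = 0.08018412
exp(-rT) = 0.96247229; exp(-qT) = 1.00000000
C = S_0 * exp(-qT) * N(d1) - K * exp(-rT) * N(d2)
N(d1) = 0.64603320; N(d2) = 0.53195459
C = 1.0600 * 1.00000000 * 0.64603320 - 1.0300 * 0.96247229 * 0.53195459 = 0.1574

Answer: Price = 0.1574


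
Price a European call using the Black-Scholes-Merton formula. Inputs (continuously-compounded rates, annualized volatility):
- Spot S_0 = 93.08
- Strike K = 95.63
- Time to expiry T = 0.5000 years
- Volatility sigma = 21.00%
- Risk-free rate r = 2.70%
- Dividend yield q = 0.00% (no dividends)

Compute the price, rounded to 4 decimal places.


Answer: Price = 4.9356

Derivation:
d1 = (ln(S/K) + (r - q + 0.5*sigma^2) * T) / (sigma * sqrt(T)) = -0.01685096
d2 = d1 - sigma * sqrt(T) = -0.16534338
exp(-rT) = 0.98659072; exp(-qT) = 1.00000000
C = S_0 * exp(-qT) * N(d1) - K * exp(-rT) * N(d2)
N(d1) = 0.49327776; N(d2) = 0.43433686
C = 93.0800 * 1.00000000 * 0.49327776 - 95.6300 * 0.98659072 * 0.43433686 = 4.9356


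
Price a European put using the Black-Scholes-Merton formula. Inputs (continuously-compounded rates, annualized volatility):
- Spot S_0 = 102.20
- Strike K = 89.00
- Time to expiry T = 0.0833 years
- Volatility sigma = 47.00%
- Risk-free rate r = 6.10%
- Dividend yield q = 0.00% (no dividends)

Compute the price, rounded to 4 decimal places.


Answer: Price = 0.9621

Derivation:
d1 = (ln(S/K) + (r - q + 0.5*sigma^2) * T) / (sigma * sqrt(T)) = 1.12478361
d2 = d1 - sigma * sqrt(T) = 0.98913343
exp(-rT) = 0.99493159; exp(-qT) = 1.00000000
P = K * exp(-rT) * N(-d2) - S_0 * exp(-qT) * N(-d1)
N(-d1) = 0.13034037; N(-d2) = 0.16129893
P = 89.0000 * 0.99493159 * 0.16129893 - 102.2000 * 1.00000000 * 0.13034037 = 0.9621


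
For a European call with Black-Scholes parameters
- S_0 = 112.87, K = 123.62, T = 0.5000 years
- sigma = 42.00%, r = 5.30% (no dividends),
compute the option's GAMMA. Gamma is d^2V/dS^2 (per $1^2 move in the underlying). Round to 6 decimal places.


Answer: Gamma = 0.011873

Derivation:
d1 = -0.0686083159; d2 = -0.3655931640
phi(d1) = 0.3980044536; exp(-qT) = 1.0000000000; exp(-rT) = 0.9738480438
Gamma = exp(-qT) * phi(d1) / (S * sigma * sqrt(T)) = 1.0000000000 * 0.3980044536 / (112.8700 * 0.4200 * 0.7071067812) = 0.011873


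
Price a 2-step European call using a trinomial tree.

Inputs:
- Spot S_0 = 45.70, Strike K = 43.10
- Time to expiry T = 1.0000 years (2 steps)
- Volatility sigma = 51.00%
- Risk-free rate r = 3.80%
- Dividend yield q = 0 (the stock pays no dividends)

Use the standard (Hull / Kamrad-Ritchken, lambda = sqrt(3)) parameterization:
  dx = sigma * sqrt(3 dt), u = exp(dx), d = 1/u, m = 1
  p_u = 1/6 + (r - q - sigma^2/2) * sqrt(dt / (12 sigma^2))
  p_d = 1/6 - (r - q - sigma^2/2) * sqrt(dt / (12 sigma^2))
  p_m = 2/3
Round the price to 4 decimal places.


dt = T/N = 0.500000; dx = sigma*sqrt(3*dt) = 0.624620
u = exp(dx) = 1.867536; d = 1/u = 0.535465
p_u = 0.129824, p_m = 0.666667, p_d = 0.203509
Discount per step: exp(-r*dt) = 0.981179
Stock lattice S(k, j) with j the centered position index:
  k=0: S(0,+0) = 45.7000
  k=1: S(1,-1) = 24.4707; S(1,+0) = 45.7000; S(1,+1) = 85.3464
  k=2: S(2,-2) = 13.1032; S(2,-1) = 24.4707; S(2,+0) = 45.7000; S(2,+1) = 85.3464; S(2,+2) = 159.3875
Terminal payoffs V(N, j) = max(S_T - K, 0):
  V(2,-2) = 0.000000; V(2,-1) = 0.000000; V(2,+0) = 2.600000; V(2,+1) = 42.246393; V(2,+2) = 116.287456
Backward induction: V(k, j) = exp(-r*dt) * [p_u * V(k+1, j+1) + p_m * V(k+1, j) + p_d * V(k+1, j-1)]
  V(1,-1) = exp(-r*dt) * [p_u*2.600000 + p_m*0.000000 + p_d*0.000000] = 0.331190
  V(1,+0) = exp(-r*dt) * [p_u*42.246393 + p_m*2.600000 + p_d*0.000000] = 7.082094
  V(1,+1) = exp(-r*dt) * [p_u*116.287456 + p_m*42.246393 + p_d*2.600000] = 42.966156
  V(0,+0) = exp(-r*dt) * [p_u*42.966156 + p_m*7.082094 + p_d*0.331190] = 10.171735

Answer: Price = V(0,0) = 10.1717


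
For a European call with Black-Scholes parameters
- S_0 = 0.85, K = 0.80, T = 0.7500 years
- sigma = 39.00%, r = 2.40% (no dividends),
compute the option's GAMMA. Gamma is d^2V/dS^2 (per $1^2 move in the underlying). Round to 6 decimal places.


d1 = 0.4016644233; d2 = 0.0639145159
phi(d1) = 0.3680245292; exp(-qT) = 1.0000000000; exp(-rT) = 0.9821610324
Gamma = exp(-qT) * phi(d1) / (S * sigma * sqrt(T)) = 1.0000000000 * 0.3680245292 / (0.8500 * 0.3900 * 0.8660254038) = 1.281925

Answer: Gamma = 1.281925


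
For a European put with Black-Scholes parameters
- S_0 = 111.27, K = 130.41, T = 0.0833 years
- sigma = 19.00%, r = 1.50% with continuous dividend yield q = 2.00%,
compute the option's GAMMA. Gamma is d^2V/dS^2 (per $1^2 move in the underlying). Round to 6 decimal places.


d1 = -2.8746231970; d2 = -2.9294605018
phi(d1) = 0.0064050548; exp(-qT) = 0.9983353870; exp(-rT) = 0.9987512803
Gamma = exp(-qT) * phi(d1) / (S * sigma * sqrt(T)) = 0.9983353870 * 0.0064050548 / (111.2700 * 0.1900 * 0.2886173938) = 0.001048

Answer: Gamma = 0.001048


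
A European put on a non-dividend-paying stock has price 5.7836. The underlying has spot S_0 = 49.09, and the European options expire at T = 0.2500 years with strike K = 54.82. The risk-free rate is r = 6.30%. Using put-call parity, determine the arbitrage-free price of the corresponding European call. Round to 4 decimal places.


Put-call parity: C - P = S_0 * exp(-qT) - K * exp(-rT).
S_0 * exp(-qT) = 49.0900 * 1.00000000 = 49.09000000
K * exp(-rT) = 54.8200 * 0.98437338 = 53.96334884
C = P + S*exp(-qT) - K*exp(-rT)
C = 5.7836 + 49.09000000 - 53.96334884 = 0.9103

Answer: Call price = 0.9103


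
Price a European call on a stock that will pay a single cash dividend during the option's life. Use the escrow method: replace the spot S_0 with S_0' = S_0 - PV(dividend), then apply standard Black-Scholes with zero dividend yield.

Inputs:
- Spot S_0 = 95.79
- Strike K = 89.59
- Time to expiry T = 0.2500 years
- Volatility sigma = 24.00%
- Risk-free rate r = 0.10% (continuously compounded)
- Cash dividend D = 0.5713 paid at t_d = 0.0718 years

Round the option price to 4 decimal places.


PV(D) = D * exp(-r * t_d) = 0.5713 * 0.99992820 = 0.57125898
S_0' = S_0 - PV(D) = 95.7900 - 0.57125898 = 95.21874102
d1 = (ln(S_0'/K) + (r + sigma^2/2)*T) / (sigma*sqrt(T)) = 0.56985896
d2 = d1 - sigma*sqrt(T) = 0.44985896
exp(-rT) = 0.99975003
N(d1) = 0.71561332; N(d2) = 0.67359393
C = S_0' * N(d1) - K * exp(-rT) * N(d2) = 95.21874102 * 0.71561332 - 89.5900 * 0.99975003 * 0.67359393 = 7.8076

Answer: Price = 7.8076


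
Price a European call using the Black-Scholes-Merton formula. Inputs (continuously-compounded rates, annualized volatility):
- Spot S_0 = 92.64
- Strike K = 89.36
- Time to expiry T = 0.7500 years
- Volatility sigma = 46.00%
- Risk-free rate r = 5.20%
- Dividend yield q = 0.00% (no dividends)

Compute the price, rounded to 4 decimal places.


Answer: Price = 17.6925

Derivation:
d1 = (ln(S/K) + (r - q + 0.5*sigma^2) * T) / (sigma * sqrt(T)) = 0.38757237
d2 = d1 - sigma * sqrt(T) = -0.01079931
exp(-rT) = 0.96175071; exp(-qT) = 1.00000000
C = S_0 * exp(-qT) * N(d1) - K * exp(-rT) * N(d2)
N(d1) = 0.65083374; N(d2) = 0.49569178
C = 92.6400 * 1.00000000 * 0.65083374 - 89.3600 * 0.96175071 * 0.49569178 = 17.6925


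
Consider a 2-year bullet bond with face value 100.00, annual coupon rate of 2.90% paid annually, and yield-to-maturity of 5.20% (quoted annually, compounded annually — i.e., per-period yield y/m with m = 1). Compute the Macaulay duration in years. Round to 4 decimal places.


Answer: Macaulay duration = 1.9712 years

Derivation:
Coupon per period c = face * coupon_rate / m = 2.900000
Periods per year m = 1; per-period yield y/m = 0.052000
Number of cashflows N = 2
Cashflows (t years, CF_t, discount factor 1/(1+y/m)^(m*t), PV):
  t = 1.0000: CF_t = 2.900000, DF = 0.950570, PV = 2.756654
  t = 2.0000: CF_t = 102.900000, DF = 0.903584, PV = 92.978791
Price P = sum_t PV_t = 95.735445
Macaulay numerator sum_t t * PV_t:
  t * PV_t at t = 1.0000: 2.756654
  t * PV_t at t = 2.0000: 185.957582
Macaulay duration D = (sum_t t * PV_t) / P = 188.714236 / 95.735445 = 1.971206


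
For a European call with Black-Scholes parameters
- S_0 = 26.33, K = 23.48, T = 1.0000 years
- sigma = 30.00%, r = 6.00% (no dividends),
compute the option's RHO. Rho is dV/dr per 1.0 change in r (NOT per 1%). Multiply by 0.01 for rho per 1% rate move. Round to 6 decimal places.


d1 = 0.7318665952; d2 = 0.4318665952
phi(d1) = 0.3052107096; exp(-qT) = 1.0000000000; exp(-rT) = 0.9417645336
N(d2) = 0.6670808127
Rho = K*T*exp(-rT)*N(d2) = 23.4800 * 1.0000 * 0.9417645336 * 0.6670808127 = 14.750912

Answer: Rho = 14.750912


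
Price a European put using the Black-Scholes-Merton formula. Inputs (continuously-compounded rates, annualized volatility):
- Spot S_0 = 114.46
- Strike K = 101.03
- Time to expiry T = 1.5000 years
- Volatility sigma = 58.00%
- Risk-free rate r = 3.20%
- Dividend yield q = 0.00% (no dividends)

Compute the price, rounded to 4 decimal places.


d1 = (ln(S/K) + (r - q + 0.5*sigma^2) * T) / (sigma * sqrt(T)) = 0.59844683
d2 = d1 - sigma * sqrt(T) = -0.11190520
exp(-rT) = 0.95313379; exp(-qT) = 1.00000000
P = K * exp(-rT) * N(-d2) - S_0 * exp(-qT) * N(-d1)
N(-d1) = 0.27477091; N(-d2) = 0.54455071
P = 101.0300 * 0.95313379 * 0.54455071 - 114.4600 * 1.00000000 * 0.27477091 = 20.9873

Answer: Price = 20.9873
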